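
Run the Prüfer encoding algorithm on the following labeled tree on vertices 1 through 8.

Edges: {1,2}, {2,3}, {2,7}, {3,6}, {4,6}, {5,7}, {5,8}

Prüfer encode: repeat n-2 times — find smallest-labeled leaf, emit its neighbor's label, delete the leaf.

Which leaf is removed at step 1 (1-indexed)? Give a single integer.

Answer: 1

Derivation:
Step 1: current leaves = {1,4,8}. Remove leaf 1 (neighbor: 2).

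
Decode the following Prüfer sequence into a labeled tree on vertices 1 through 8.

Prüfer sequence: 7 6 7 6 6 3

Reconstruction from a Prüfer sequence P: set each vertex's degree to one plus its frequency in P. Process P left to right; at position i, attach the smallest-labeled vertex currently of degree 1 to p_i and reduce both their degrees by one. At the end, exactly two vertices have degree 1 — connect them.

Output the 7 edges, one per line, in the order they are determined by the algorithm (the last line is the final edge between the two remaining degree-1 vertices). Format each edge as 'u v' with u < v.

Answer: 1 7
2 6
4 7
5 6
6 7
3 6
3 8

Derivation:
Initial degrees: {1:1, 2:1, 3:2, 4:1, 5:1, 6:4, 7:3, 8:1}
Step 1: smallest deg-1 vertex = 1, p_1 = 7. Add edge {1,7}. Now deg[1]=0, deg[7]=2.
Step 2: smallest deg-1 vertex = 2, p_2 = 6. Add edge {2,6}. Now deg[2]=0, deg[6]=3.
Step 3: smallest deg-1 vertex = 4, p_3 = 7. Add edge {4,7}. Now deg[4]=0, deg[7]=1.
Step 4: smallest deg-1 vertex = 5, p_4 = 6. Add edge {5,6}. Now deg[5]=0, deg[6]=2.
Step 5: smallest deg-1 vertex = 7, p_5 = 6. Add edge {6,7}. Now deg[7]=0, deg[6]=1.
Step 6: smallest deg-1 vertex = 6, p_6 = 3. Add edge {3,6}. Now deg[6]=0, deg[3]=1.
Final: two remaining deg-1 vertices are 3, 8. Add edge {3,8}.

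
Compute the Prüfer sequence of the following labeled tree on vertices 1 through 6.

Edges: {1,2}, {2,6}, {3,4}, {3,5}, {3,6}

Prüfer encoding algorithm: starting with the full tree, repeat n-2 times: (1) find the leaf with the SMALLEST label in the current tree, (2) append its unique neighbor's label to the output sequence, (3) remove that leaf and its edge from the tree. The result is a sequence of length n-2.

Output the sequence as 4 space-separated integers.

Answer: 2 6 3 3

Derivation:
Step 1: leaves = {1,4,5}. Remove smallest leaf 1, emit neighbor 2.
Step 2: leaves = {2,4,5}. Remove smallest leaf 2, emit neighbor 6.
Step 3: leaves = {4,5,6}. Remove smallest leaf 4, emit neighbor 3.
Step 4: leaves = {5,6}. Remove smallest leaf 5, emit neighbor 3.
Done: 2 vertices remain (3, 6). Sequence = [2 6 3 3]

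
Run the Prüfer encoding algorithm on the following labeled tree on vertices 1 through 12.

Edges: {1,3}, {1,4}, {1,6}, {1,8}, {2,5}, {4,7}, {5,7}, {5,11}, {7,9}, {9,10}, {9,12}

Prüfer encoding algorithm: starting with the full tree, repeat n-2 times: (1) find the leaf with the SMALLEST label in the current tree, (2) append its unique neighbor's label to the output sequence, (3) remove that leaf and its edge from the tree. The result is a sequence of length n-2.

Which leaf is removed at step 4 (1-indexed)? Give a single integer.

Step 1: current leaves = {2,3,6,8,10,11,12}. Remove leaf 2 (neighbor: 5).
Step 2: current leaves = {3,6,8,10,11,12}. Remove leaf 3 (neighbor: 1).
Step 3: current leaves = {6,8,10,11,12}. Remove leaf 6 (neighbor: 1).
Step 4: current leaves = {8,10,11,12}. Remove leaf 8 (neighbor: 1).

Answer: 8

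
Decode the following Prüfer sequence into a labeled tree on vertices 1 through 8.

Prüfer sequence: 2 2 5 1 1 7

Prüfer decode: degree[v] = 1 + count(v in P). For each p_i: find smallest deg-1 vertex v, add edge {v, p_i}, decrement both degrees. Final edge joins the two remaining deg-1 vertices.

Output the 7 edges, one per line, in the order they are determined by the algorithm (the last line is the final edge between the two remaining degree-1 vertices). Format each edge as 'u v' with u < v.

Answer: 2 3
2 4
2 5
1 5
1 6
1 7
7 8

Derivation:
Initial degrees: {1:3, 2:3, 3:1, 4:1, 5:2, 6:1, 7:2, 8:1}
Step 1: smallest deg-1 vertex = 3, p_1 = 2. Add edge {2,3}. Now deg[3]=0, deg[2]=2.
Step 2: smallest deg-1 vertex = 4, p_2 = 2. Add edge {2,4}. Now deg[4]=0, deg[2]=1.
Step 3: smallest deg-1 vertex = 2, p_3 = 5. Add edge {2,5}. Now deg[2]=0, deg[5]=1.
Step 4: smallest deg-1 vertex = 5, p_4 = 1. Add edge {1,5}. Now deg[5]=0, deg[1]=2.
Step 5: smallest deg-1 vertex = 6, p_5 = 1. Add edge {1,6}. Now deg[6]=0, deg[1]=1.
Step 6: smallest deg-1 vertex = 1, p_6 = 7. Add edge {1,7}. Now deg[1]=0, deg[7]=1.
Final: two remaining deg-1 vertices are 7, 8. Add edge {7,8}.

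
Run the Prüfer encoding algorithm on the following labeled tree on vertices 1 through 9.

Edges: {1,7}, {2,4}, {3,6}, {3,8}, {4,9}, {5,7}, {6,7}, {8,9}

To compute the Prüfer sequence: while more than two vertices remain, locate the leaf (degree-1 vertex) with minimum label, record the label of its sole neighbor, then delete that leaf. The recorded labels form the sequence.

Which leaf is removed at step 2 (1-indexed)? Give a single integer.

Answer: 2

Derivation:
Step 1: current leaves = {1,2,5}. Remove leaf 1 (neighbor: 7).
Step 2: current leaves = {2,5}. Remove leaf 2 (neighbor: 4).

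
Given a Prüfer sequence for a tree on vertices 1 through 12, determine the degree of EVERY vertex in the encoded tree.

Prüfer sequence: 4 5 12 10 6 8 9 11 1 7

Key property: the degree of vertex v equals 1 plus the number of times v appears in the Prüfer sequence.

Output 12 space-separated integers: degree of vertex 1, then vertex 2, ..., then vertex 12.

p_1 = 4: count[4] becomes 1
p_2 = 5: count[5] becomes 1
p_3 = 12: count[12] becomes 1
p_4 = 10: count[10] becomes 1
p_5 = 6: count[6] becomes 1
p_6 = 8: count[8] becomes 1
p_7 = 9: count[9] becomes 1
p_8 = 11: count[11] becomes 1
p_9 = 1: count[1] becomes 1
p_10 = 7: count[7] becomes 1
Degrees (1 + count): deg[1]=1+1=2, deg[2]=1+0=1, deg[3]=1+0=1, deg[4]=1+1=2, deg[5]=1+1=2, deg[6]=1+1=2, deg[7]=1+1=2, deg[8]=1+1=2, deg[9]=1+1=2, deg[10]=1+1=2, deg[11]=1+1=2, deg[12]=1+1=2

Answer: 2 1 1 2 2 2 2 2 2 2 2 2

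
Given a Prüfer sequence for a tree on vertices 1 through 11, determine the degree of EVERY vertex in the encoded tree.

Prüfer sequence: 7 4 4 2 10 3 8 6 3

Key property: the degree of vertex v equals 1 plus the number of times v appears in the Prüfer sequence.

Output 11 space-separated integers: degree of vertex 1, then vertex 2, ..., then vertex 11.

p_1 = 7: count[7] becomes 1
p_2 = 4: count[4] becomes 1
p_3 = 4: count[4] becomes 2
p_4 = 2: count[2] becomes 1
p_5 = 10: count[10] becomes 1
p_6 = 3: count[3] becomes 1
p_7 = 8: count[8] becomes 1
p_8 = 6: count[6] becomes 1
p_9 = 3: count[3] becomes 2
Degrees (1 + count): deg[1]=1+0=1, deg[2]=1+1=2, deg[3]=1+2=3, deg[4]=1+2=3, deg[5]=1+0=1, deg[6]=1+1=2, deg[7]=1+1=2, deg[8]=1+1=2, deg[9]=1+0=1, deg[10]=1+1=2, deg[11]=1+0=1

Answer: 1 2 3 3 1 2 2 2 1 2 1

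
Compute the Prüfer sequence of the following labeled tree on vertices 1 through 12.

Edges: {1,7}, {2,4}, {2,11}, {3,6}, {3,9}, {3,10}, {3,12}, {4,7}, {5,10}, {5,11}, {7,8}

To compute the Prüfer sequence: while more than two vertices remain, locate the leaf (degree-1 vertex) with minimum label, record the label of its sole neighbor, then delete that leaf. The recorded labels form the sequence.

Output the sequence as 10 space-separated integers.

Step 1: leaves = {1,6,8,9,12}. Remove smallest leaf 1, emit neighbor 7.
Step 2: leaves = {6,8,9,12}. Remove smallest leaf 6, emit neighbor 3.
Step 3: leaves = {8,9,12}. Remove smallest leaf 8, emit neighbor 7.
Step 4: leaves = {7,9,12}. Remove smallest leaf 7, emit neighbor 4.
Step 5: leaves = {4,9,12}. Remove smallest leaf 4, emit neighbor 2.
Step 6: leaves = {2,9,12}. Remove smallest leaf 2, emit neighbor 11.
Step 7: leaves = {9,11,12}. Remove smallest leaf 9, emit neighbor 3.
Step 8: leaves = {11,12}. Remove smallest leaf 11, emit neighbor 5.
Step 9: leaves = {5,12}. Remove smallest leaf 5, emit neighbor 10.
Step 10: leaves = {10,12}. Remove smallest leaf 10, emit neighbor 3.
Done: 2 vertices remain (3, 12). Sequence = [7 3 7 4 2 11 3 5 10 3]

Answer: 7 3 7 4 2 11 3 5 10 3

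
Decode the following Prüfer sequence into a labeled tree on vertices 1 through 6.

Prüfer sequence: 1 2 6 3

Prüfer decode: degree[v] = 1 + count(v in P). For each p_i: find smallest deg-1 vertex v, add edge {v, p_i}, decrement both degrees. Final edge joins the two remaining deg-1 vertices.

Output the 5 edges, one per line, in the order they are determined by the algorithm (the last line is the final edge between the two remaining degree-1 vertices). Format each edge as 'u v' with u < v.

Answer: 1 4
1 2
2 6
3 5
3 6

Derivation:
Initial degrees: {1:2, 2:2, 3:2, 4:1, 5:1, 6:2}
Step 1: smallest deg-1 vertex = 4, p_1 = 1. Add edge {1,4}. Now deg[4]=0, deg[1]=1.
Step 2: smallest deg-1 vertex = 1, p_2 = 2. Add edge {1,2}. Now deg[1]=0, deg[2]=1.
Step 3: smallest deg-1 vertex = 2, p_3 = 6. Add edge {2,6}. Now deg[2]=0, deg[6]=1.
Step 4: smallest deg-1 vertex = 5, p_4 = 3. Add edge {3,5}. Now deg[5]=0, deg[3]=1.
Final: two remaining deg-1 vertices are 3, 6. Add edge {3,6}.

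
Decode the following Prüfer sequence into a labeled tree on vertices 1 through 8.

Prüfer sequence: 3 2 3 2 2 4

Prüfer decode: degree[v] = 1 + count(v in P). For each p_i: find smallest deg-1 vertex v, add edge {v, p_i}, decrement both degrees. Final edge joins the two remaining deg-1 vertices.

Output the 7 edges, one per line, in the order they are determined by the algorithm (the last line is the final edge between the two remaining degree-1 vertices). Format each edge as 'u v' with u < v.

Initial degrees: {1:1, 2:4, 3:3, 4:2, 5:1, 6:1, 7:1, 8:1}
Step 1: smallest deg-1 vertex = 1, p_1 = 3. Add edge {1,3}. Now deg[1]=0, deg[3]=2.
Step 2: smallest deg-1 vertex = 5, p_2 = 2. Add edge {2,5}. Now deg[5]=0, deg[2]=3.
Step 3: smallest deg-1 vertex = 6, p_3 = 3. Add edge {3,6}. Now deg[6]=0, deg[3]=1.
Step 4: smallest deg-1 vertex = 3, p_4 = 2. Add edge {2,3}. Now deg[3]=0, deg[2]=2.
Step 5: smallest deg-1 vertex = 7, p_5 = 2. Add edge {2,7}. Now deg[7]=0, deg[2]=1.
Step 6: smallest deg-1 vertex = 2, p_6 = 4. Add edge {2,4}. Now deg[2]=0, deg[4]=1.
Final: two remaining deg-1 vertices are 4, 8. Add edge {4,8}.

Answer: 1 3
2 5
3 6
2 3
2 7
2 4
4 8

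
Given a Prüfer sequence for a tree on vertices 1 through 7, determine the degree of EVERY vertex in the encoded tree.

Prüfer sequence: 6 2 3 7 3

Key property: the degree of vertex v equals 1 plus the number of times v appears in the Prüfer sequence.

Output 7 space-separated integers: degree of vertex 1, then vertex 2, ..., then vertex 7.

p_1 = 6: count[6] becomes 1
p_2 = 2: count[2] becomes 1
p_3 = 3: count[3] becomes 1
p_4 = 7: count[7] becomes 1
p_5 = 3: count[3] becomes 2
Degrees (1 + count): deg[1]=1+0=1, deg[2]=1+1=2, deg[3]=1+2=3, deg[4]=1+0=1, deg[5]=1+0=1, deg[6]=1+1=2, deg[7]=1+1=2

Answer: 1 2 3 1 1 2 2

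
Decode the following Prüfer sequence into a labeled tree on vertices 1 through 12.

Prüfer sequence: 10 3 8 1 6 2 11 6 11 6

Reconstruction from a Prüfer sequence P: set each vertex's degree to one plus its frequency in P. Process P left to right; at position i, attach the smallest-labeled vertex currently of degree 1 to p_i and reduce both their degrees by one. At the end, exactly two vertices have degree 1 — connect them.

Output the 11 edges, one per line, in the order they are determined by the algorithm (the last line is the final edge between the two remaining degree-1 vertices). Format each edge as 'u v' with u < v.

Initial degrees: {1:2, 2:2, 3:2, 4:1, 5:1, 6:4, 7:1, 8:2, 9:1, 10:2, 11:3, 12:1}
Step 1: smallest deg-1 vertex = 4, p_1 = 10. Add edge {4,10}. Now deg[4]=0, deg[10]=1.
Step 2: smallest deg-1 vertex = 5, p_2 = 3. Add edge {3,5}. Now deg[5]=0, deg[3]=1.
Step 3: smallest deg-1 vertex = 3, p_3 = 8. Add edge {3,8}. Now deg[3]=0, deg[8]=1.
Step 4: smallest deg-1 vertex = 7, p_4 = 1. Add edge {1,7}. Now deg[7]=0, deg[1]=1.
Step 5: smallest deg-1 vertex = 1, p_5 = 6. Add edge {1,6}. Now deg[1]=0, deg[6]=3.
Step 6: smallest deg-1 vertex = 8, p_6 = 2. Add edge {2,8}. Now deg[8]=0, deg[2]=1.
Step 7: smallest deg-1 vertex = 2, p_7 = 11. Add edge {2,11}. Now deg[2]=0, deg[11]=2.
Step 8: smallest deg-1 vertex = 9, p_8 = 6. Add edge {6,9}. Now deg[9]=0, deg[6]=2.
Step 9: smallest deg-1 vertex = 10, p_9 = 11. Add edge {10,11}. Now deg[10]=0, deg[11]=1.
Step 10: smallest deg-1 vertex = 11, p_10 = 6. Add edge {6,11}. Now deg[11]=0, deg[6]=1.
Final: two remaining deg-1 vertices are 6, 12. Add edge {6,12}.

Answer: 4 10
3 5
3 8
1 7
1 6
2 8
2 11
6 9
10 11
6 11
6 12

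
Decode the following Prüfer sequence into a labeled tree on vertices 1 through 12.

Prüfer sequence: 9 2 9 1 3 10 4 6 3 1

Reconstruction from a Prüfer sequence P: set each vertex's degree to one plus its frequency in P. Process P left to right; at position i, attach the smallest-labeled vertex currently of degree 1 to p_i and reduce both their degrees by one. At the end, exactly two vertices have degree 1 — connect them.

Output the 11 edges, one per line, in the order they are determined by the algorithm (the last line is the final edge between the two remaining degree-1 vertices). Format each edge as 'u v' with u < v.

Initial degrees: {1:3, 2:2, 3:3, 4:2, 5:1, 6:2, 7:1, 8:1, 9:3, 10:2, 11:1, 12:1}
Step 1: smallest deg-1 vertex = 5, p_1 = 9. Add edge {5,9}. Now deg[5]=0, deg[9]=2.
Step 2: smallest deg-1 vertex = 7, p_2 = 2. Add edge {2,7}. Now deg[7]=0, deg[2]=1.
Step 3: smallest deg-1 vertex = 2, p_3 = 9. Add edge {2,9}. Now deg[2]=0, deg[9]=1.
Step 4: smallest deg-1 vertex = 8, p_4 = 1. Add edge {1,8}. Now deg[8]=0, deg[1]=2.
Step 5: smallest deg-1 vertex = 9, p_5 = 3. Add edge {3,9}. Now deg[9]=0, deg[3]=2.
Step 6: smallest deg-1 vertex = 11, p_6 = 10. Add edge {10,11}. Now deg[11]=0, deg[10]=1.
Step 7: smallest deg-1 vertex = 10, p_7 = 4. Add edge {4,10}. Now deg[10]=0, deg[4]=1.
Step 8: smallest deg-1 vertex = 4, p_8 = 6. Add edge {4,6}. Now deg[4]=0, deg[6]=1.
Step 9: smallest deg-1 vertex = 6, p_9 = 3. Add edge {3,6}. Now deg[6]=0, deg[3]=1.
Step 10: smallest deg-1 vertex = 3, p_10 = 1. Add edge {1,3}. Now deg[3]=0, deg[1]=1.
Final: two remaining deg-1 vertices are 1, 12. Add edge {1,12}.

Answer: 5 9
2 7
2 9
1 8
3 9
10 11
4 10
4 6
3 6
1 3
1 12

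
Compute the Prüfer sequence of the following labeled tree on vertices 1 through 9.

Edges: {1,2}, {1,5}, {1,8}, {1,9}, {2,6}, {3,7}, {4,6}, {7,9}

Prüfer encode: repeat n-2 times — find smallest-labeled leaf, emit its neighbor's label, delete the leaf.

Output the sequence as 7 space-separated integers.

Step 1: leaves = {3,4,5,8}. Remove smallest leaf 3, emit neighbor 7.
Step 2: leaves = {4,5,7,8}. Remove smallest leaf 4, emit neighbor 6.
Step 3: leaves = {5,6,7,8}. Remove smallest leaf 5, emit neighbor 1.
Step 4: leaves = {6,7,8}. Remove smallest leaf 6, emit neighbor 2.
Step 5: leaves = {2,7,8}. Remove smallest leaf 2, emit neighbor 1.
Step 6: leaves = {7,8}. Remove smallest leaf 7, emit neighbor 9.
Step 7: leaves = {8,9}. Remove smallest leaf 8, emit neighbor 1.
Done: 2 vertices remain (1, 9). Sequence = [7 6 1 2 1 9 1]

Answer: 7 6 1 2 1 9 1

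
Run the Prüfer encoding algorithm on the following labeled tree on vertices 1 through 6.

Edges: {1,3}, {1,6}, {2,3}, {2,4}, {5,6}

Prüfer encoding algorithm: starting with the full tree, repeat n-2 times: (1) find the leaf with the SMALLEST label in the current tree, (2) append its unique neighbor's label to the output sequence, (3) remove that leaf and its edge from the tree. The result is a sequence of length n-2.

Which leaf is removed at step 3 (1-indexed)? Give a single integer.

Step 1: current leaves = {4,5}. Remove leaf 4 (neighbor: 2).
Step 2: current leaves = {2,5}. Remove leaf 2 (neighbor: 3).
Step 3: current leaves = {3,5}. Remove leaf 3 (neighbor: 1).

Answer: 3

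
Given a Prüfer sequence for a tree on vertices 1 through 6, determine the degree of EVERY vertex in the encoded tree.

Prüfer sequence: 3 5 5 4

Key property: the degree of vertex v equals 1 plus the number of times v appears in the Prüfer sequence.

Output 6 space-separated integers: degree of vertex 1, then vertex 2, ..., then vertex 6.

Answer: 1 1 2 2 3 1

Derivation:
p_1 = 3: count[3] becomes 1
p_2 = 5: count[5] becomes 1
p_3 = 5: count[5] becomes 2
p_4 = 4: count[4] becomes 1
Degrees (1 + count): deg[1]=1+0=1, deg[2]=1+0=1, deg[3]=1+1=2, deg[4]=1+1=2, deg[5]=1+2=3, deg[6]=1+0=1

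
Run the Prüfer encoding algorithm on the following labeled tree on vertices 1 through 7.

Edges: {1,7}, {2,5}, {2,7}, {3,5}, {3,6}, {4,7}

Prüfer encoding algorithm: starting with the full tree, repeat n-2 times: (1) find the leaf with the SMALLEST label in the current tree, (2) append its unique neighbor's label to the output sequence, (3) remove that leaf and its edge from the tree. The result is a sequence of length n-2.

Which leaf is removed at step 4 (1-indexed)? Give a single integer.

Step 1: current leaves = {1,4,6}. Remove leaf 1 (neighbor: 7).
Step 2: current leaves = {4,6}. Remove leaf 4 (neighbor: 7).
Step 3: current leaves = {6,7}. Remove leaf 6 (neighbor: 3).
Step 4: current leaves = {3,7}. Remove leaf 3 (neighbor: 5).

Answer: 3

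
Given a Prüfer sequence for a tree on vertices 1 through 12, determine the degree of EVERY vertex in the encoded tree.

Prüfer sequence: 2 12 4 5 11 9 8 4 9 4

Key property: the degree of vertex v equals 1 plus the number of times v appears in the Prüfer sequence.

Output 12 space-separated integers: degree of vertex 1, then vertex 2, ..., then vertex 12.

p_1 = 2: count[2] becomes 1
p_2 = 12: count[12] becomes 1
p_3 = 4: count[4] becomes 1
p_4 = 5: count[5] becomes 1
p_5 = 11: count[11] becomes 1
p_6 = 9: count[9] becomes 1
p_7 = 8: count[8] becomes 1
p_8 = 4: count[4] becomes 2
p_9 = 9: count[9] becomes 2
p_10 = 4: count[4] becomes 3
Degrees (1 + count): deg[1]=1+0=1, deg[2]=1+1=2, deg[3]=1+0=1, deg[4]=1+3=4, deg[5]=1+1=2, deg[6]=1+0=1, deg[7]=1+0=1, deg[8]=1+1=2, deg[9]=1+2=3, deg[10]=1+0=1, deg[11]=1+1=2, deg[12]=1+1=2

Answer: 1 2 1 4 2 1 1 2 3 1 2 2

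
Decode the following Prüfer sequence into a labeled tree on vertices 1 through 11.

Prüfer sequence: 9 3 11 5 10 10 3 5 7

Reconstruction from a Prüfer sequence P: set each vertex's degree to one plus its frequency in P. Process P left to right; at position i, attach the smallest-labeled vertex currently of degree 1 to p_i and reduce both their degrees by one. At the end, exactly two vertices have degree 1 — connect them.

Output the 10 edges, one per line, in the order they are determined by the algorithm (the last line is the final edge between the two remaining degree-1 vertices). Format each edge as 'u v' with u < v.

Answer: 1 9
2 3
4 11
5 6
8 10
9 10
3 10
3 5
5 7
7 11

Derivation:
Initial degrees: {1:1, 2:1, 3:3, 4:1, 5:3, 6:1, 7:2, 8:1, 9:2, 10:3, 11:2}
Step 1: smallest deg-1 vertex = 1, p_1 = 9. Add edge {1,9}. Now deg[1]=0, deg[9]=1.
Step 2: smallest deg-1 vertex = 2, p_2 = 3. Add edge {2,3}. Now deg[2]=0, deg[3]=2.
Step 3: smallest deg-1 vertex = 4, p_3 = 11. Add edge {4,11}. Now deg[4]=0, deg[11]=1.
Step 4: smallest deg-1 vertex = 6, p_4 = 5. Add edge {5,6}. Now deg[6]=0, deg[5]=2.
Step 5: smallest deg-1 vertex = 8, p_5 = 10. Add edge {8,10}. Now deg[8]=0, deg[10]=2.
Step 6: smallest deg-1 vertex = 9, p_6 = 10. Add edge {9,10}. Now deg[9]=0, deg[10]=1.
Step 7: smallest deg-1 vertex = 10, p_7 = 3. Add edge {3,10}. Now deg[10]=0, deg[3]=1.
Step 8: smallest deg-1 vertex = 3, p_8 = 5. Add edge {3,5}. Now deg[3]=0, deg[5]=1.
Step 9: smallest deg-1 vertex = 5, p_9 = 7. Add edge {5,7}. Now deg[5]=0, deg[7]=1.
Final: two remaining deg-1 vertices are 7, 11. Add edge {7,11}.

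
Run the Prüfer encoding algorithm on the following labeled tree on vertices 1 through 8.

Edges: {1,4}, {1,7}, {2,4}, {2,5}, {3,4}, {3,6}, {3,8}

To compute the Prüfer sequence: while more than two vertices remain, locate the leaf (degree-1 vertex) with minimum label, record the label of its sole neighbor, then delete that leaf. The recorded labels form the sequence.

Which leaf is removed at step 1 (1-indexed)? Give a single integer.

Step 1: current leaves = {5,6,7,8}. Remove leaf 5 (neighbor: 2).

Answer: 5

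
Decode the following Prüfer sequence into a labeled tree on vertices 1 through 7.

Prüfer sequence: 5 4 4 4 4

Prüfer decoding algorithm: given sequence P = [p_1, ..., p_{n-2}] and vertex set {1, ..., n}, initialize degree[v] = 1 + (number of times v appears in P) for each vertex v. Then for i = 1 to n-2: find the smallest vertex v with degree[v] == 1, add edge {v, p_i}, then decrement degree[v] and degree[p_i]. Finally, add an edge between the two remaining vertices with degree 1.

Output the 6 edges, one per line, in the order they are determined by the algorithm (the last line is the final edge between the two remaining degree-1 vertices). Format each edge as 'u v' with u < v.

Answer: 1 5
2 4
3 4
4 5
4 6
4 7

Derivation:
Initial degrees: {1:1, 2:1, 3:1, 4:5, 5:2, 6:1, 7:1}
Step 1: smallest deg-1 vertex = 1, p_1 = 5. Add edge {1,5}. Now deg[1]=0, deg[5]=1.
Step 2: smallest deg-1 vertex = 2, p_2 = 4. Add edge {2,4}. Now deg[2]=0, deg[4]=4.
Step 3: smallest deg-1 vertex = 3, p_3 = 4. Add edge {3,4}. Now deg[3]=0, deg[4]=3.
Step 4: smallest deg-1 vertex = 5, p_4 = 4. Add edge {4,5}. Now deg[5]=0, deg[4]=2.
Step 5: smallest deg-1 vertex = 6, p_5 = 4. Add edge {4,6}. Now deg[6]=0, deg[4]=1.
Final: two remaining deg-1 vertices are 4, 7. Add edge {4,7}.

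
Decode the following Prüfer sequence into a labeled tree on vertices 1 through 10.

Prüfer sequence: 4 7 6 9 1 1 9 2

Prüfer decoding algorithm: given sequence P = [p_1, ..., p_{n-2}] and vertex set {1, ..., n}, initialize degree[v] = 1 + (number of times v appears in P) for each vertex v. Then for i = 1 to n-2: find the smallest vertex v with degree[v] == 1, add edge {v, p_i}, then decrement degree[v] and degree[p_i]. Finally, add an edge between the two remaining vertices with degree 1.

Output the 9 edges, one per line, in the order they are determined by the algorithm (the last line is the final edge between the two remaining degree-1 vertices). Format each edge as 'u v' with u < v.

Answer: 3 4
4 7
5 6
6 9
1 7
1 8
1 9
2 9
2 10

Derivation:
Initial degrees: {1:3, 2:2, 3:1, 4:2, 5:1, 6:2, 7:2, 8:1, 9:3, 10:1}
Step 1: smallest deg-1 vertex = 3, p_1 = 4. Add edge {3,4}. Now deg[3]=0, deg[4]=1.
Step 2: smallest deg-1 vertex = 4, p_2 = 7. Add edge {4,7}. Now deg[4]=0, deg[7]=1.
Step 3: smallest deg-1 vertex = 5, p_3 = 6. Add edge {5,6}. Now deg[5]=0, deg[6]=1.
Step 4: smallest deg-1 vertex = 6, p_4 = 9. Add edge {6,9}. Now deg[6]=0, deg[9]=2.
Step 5: smallest deg-1 vertex = 7, p_5 = 1. Add edge {1,7}. Now deg[7]=0, deg[1]=2.
Step 6: smallest deg-1 vertex = 8, p_6 = 1. Add edge {1,8}. Now deg[8]=0, deg[1]=1.
Step 7: smallest deg-1 vertex = 1, p_7 = 9. Add edge {1,9}. Now deg[1]=0, deg[9]=1.
Step 8: smallest deg-1 vertex = 9, p_8 = 2. Add edge {2,9}. Now deg[9]=0, deg[2]=1.
Final: two remaining deg-1 vertices are 2, 10. Add edge {2,10}.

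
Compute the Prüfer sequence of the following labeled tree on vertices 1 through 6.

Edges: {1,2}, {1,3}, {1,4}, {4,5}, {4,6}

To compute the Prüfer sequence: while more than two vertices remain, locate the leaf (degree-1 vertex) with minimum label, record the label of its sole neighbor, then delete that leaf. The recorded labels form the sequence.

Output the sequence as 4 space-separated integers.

Step 1: leaves = {2,3,5,6}. Remove smallest leaf 2, emit neighbor 1.
Step 2: leaves = {3,5,6}. Remove smallest leaf 3, emit neighbor 1.
Step 3: leaves = {1,5,6}. Remove smallest leaf 1, emit neighbor 4.
Step 4: leaves = {5,6}. Remove smallest leaf 5, emit neighbor 4.
Done: 2 vertices remain (4, 6). Sequence = [1 1 4 4]

Answer: 1 1 4 4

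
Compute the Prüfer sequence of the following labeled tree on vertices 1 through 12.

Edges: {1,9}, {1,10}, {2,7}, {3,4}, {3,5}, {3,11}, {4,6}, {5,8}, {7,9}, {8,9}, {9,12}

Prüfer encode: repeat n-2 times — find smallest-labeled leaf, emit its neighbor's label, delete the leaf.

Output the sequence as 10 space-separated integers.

Step 1: leaves = {2,6,10,11,12}. Remove smallest leaf 2, emit neighbor 7.
Step 2: leaves = {6,7,10,11,12}. Remove smallest leaf 6, emit neighbor 4.
Step 3: leaves = {4,7,10,11,12}. Remove smallest leaf 4, emit neighbor 3.
Step 4: leaves = {7,10,11,12}. Remove smallest leaf 7, emit neighbor 9.
Step 5: leaves = {10,11,12}. Remove smallest leaf 10, emit neighbor 1.
Step 6: leaves = {1,11,12}. Remove smallest leaf 1, emit neighbor 9.
Step 7: leaves = {11,12}. Remove smallest leaf 11, emit neighbor 3.
Step 8: leaves = {3,12}. Remove smallest leaf 3, emit neighbor 5.
Step 9: leaves = {5,12}. Remove smallest leaf 5, emit neighbor 8.
Step 10: leaves = {8,12}. Remove smallest leaf 8, emit neighbor 9.
Done: 2 vertices remain (9, 12). Sequence = [7 4 3 9 1 9 3 5 8 9]

Answer: 7 4 3 9 1 9 3 5 8 9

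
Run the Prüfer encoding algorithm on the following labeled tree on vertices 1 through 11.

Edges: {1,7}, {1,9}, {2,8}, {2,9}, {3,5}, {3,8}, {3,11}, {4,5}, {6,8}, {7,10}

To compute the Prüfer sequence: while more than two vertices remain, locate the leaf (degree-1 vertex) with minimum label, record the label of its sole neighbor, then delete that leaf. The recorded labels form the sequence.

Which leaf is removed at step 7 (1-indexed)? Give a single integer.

Step 1: current leaves = {4,6,10,11}. Remove leaf 4 (neighbor: 5).
Step 2: current leaves = {5,6,10,11}. Remove leaf 5 (neighbor: 3).
Step 3: current leaves = {6,10,11}. Remove leaf 6 (neighbor: 8).
Step 4: current leaves = {10,11}. Remove leaf 10 (neighbor: 7).
Step 5: current leaves = {7,11}. Remove leaf 7 (neighbor: 1).
Step 6: current leaves = {1,11}. Remove leaf 1 (neighbor: 9).
Step 7: current leaves = {9,11}. Remove leaf 9 (neighbor: 2).

Answer: 9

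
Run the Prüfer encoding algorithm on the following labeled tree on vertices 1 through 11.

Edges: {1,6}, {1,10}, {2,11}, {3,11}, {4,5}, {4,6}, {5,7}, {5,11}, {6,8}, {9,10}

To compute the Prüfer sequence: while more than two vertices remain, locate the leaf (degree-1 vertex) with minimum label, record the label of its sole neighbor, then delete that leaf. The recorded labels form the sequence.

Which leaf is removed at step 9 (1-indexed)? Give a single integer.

Answer: 4

Derivation:
Step 1: current leaves = {2,3,7,8,9}. Remove leaf 2 (neighbor: 11).
Step 2: current leaves = {3,7,8,9}. Remove leaf 3 (neighbor: 11).
Step 3: current leaves = {7,8,9,11}. Remove leaf 7 (neighbor: 5).
Step 4: current leaves = {8,9,11}. Remove leaf 8 (neighbor: 6).
Step 5: current leaves = {9,11}. Remove leaf 9 (neighbor: 10).
Step 6: current leaves = {10,11}. Remove leaf 10 (neighbor: 1).
Step 7: current leaves = {1,11}. Remove leaf 1 (neighbor: 6).
Step 8: current leaves = {6,11}. Remove leaf 6 (neighbor: 4).
Step 9: current leaves = {4,11}. Remove leaf 4 (neighbor: 5).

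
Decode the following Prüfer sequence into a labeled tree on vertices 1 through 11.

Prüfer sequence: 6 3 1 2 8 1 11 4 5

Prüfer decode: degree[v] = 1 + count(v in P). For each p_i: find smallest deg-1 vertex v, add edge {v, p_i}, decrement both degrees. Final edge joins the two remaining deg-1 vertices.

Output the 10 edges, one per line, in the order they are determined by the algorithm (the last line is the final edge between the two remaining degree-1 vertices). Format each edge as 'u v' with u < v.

Initial degrees: {1:3, 2:2, 3:2, 4:2, 5:2, 6:2, 7:1, 8:2, 9:1, 10:1, 11:2}
Step 1: smallest deg-1 vertex = 7, p_1 = 6. Add edge {6,7}. Now deg[7]=0, deg[6]=1.
Step 2: smallest deg-1 vertex = 6, p_2 = 3. Add edge {3,6}. Now deg[6]=0, deg[3]=1.
Step 3: smallest deg-1 vertex = 3, p_3 = 1. Add edge {1,3}. Now deg[3]=0, deg[1]=2.
Step 4: smallest deg-1 vertex = 9, p_4 = 2. Add edge {2,9}. Now deg[9]=0, deg[2]=1.
Step 5: smallest deg-1 vertex = 2, p_5 = 8. Add edge {2,8}. Now deg[2]=0, deg[8]=1.
Step 6: smallest deg-1 vertex = 8, p_6 = 1. Add edge {1,8}. Now deg[8]=0, deg[1]=1.
Step 7: smallest deg-1 vertex = 1, p_7 = 11. Add edge {1,11}. Now deg[1]=0, deg[11]=1.
Step 8: smallest deg-1 vertex = 10, p_8 = 4. Add edge {4,10}. Now deg[10]=0, deg[4]=1.
Step 9: smallest deg-1 vertex = 4, p_9 = 5. Add edge {4,5}. Now deg[4]=0, deg[5]=1.
Final: two remaining deg-1 vertices are 5, 11. Add edge {5,11}.

Answer: 6 7
3 6
1 3
2 9
2 8
1 8
1 11
4 10
4 5
5 11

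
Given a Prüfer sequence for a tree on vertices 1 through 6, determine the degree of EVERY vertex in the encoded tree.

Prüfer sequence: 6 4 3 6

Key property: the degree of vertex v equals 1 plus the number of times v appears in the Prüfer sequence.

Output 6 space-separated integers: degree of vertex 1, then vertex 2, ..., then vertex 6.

Answer: 1 1 2 2 1 3

Derivation:
p_1 = 6: count[6] becomes 1
p_2 = 4: count[4] becomes 1
p_3 = 3: count[3] becomes 1
p_4 = 6: count[6] becomes 2
Degrees (1 + count): deg[1]=1+0=1, deg[2]=1+0=1, deg[3]=1+1=2, deg[4]=1+1=2, deg[5]=1+0=1, deg[6]=1+2=3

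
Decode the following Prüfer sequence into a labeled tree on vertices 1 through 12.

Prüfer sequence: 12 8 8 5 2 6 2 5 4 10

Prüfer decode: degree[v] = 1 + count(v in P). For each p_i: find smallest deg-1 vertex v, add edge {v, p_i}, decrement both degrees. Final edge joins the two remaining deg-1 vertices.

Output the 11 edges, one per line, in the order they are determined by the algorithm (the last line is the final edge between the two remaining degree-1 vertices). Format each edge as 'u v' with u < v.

Initial degrees: {1:1, 2:3, 3:1, 4:2, 5:3, 6:2, 7:1, 8:3, 9:1, 10:2, 11:1, 12:2}
Step 1: smallest deg-1 vertex = 1, p_1 = 12. Add edge {1,12}. Now deg[1]=0, deg[12]=1.
Step 2: smallest deg-1 vertex = 3, p_2 = 8. Add edge {3,8}. Now deg[3]=0, deg[8]=2.
Step 3: smallest deg-1 vertex = 7, p_3 = 8. Add edge {7,8}. Now deg[7]=0, deg[8]=1.
Step 4: smallest deg-1 vertex = 8, p_4 = 5. Add edge {5,8}. Now deg[8]=0, deg[5]=2.
Step 5: smallest deg-1 vertex = 9, p_5 = 2. Add edge {2,9}. Now deg[9]=0, deg[2]=2.
Step 6: smallest deg-1 vertex = 11, p_6 = 6. Add edge {6,11}. Now deg[11]=0, deg[6]=1.
Step 7: smallest deg-1 vertex = 6, p_7 = 2. Add edge {2,6}. Now deg[6]=0, deg[2]=1.
Step 8: smallest deg-1 vertex = 2, p_8 = 5. Add edge {2,5}. Now deg[2]=0, deg[5]=1.
Step 9: smallest deg-1 vertex = 5, p_9 = 4. Add edge {4,5}. Now deg[5]=0, deg[4]=1.
Step 10: smallest deg-1 vertex = 4, p_10 = 10. Add edge {4,10}. Now deg[4]=0, deg[10]=1.
Final: two remaining deg-1 vertices are 10, 12. Add edge {10,12}.

Answer: 1 12
3 8
7 8
5 8
2 9
6 11
2 6
2 5
4 5
4 10
10 12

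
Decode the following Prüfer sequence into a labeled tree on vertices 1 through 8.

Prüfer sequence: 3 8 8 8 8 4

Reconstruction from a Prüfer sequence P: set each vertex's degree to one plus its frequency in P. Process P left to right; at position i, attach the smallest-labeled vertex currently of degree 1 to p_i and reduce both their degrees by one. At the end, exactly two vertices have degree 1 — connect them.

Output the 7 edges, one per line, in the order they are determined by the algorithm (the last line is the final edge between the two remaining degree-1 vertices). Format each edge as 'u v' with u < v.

Initial degrees: {1:1, 2:1, 3:2, 4:2, 5:1, 6:1, 7:1, 8:5}
Step 1: smallest deg-1 vertex = 1, p_1 = 3. Add edge {1,3}. Now deg[1]=0, deg[3]=1.
Step 2: smallest deg-1 vertex = 2, p_2 = 8. Add edge {2,8}. Now deg[2]=0, deg[8]=4.
Step 3: smallest deg-1 vertex = 3, p_3 = 8. Add edge {3,8}. Now deg[3]=0, deg[8]=3.
Step 4: smallest deg-1 vertex = 5, p_4 = 8. Add edge {5,8}. Now deg[5]=0, deg[8]=2.
Step 5: smallest deg-1 vertex = 6, p_5 = 8. Add edge {6,8}. Now deg[6]=0, deg[8]=1.
Step 6: smallest deg-1 vertex = 7, p_6 = 4. Add edge {4,7}. Now deg[7]=0, deg[4]=1.
Final: two remaining deg-1 vertices are 4, 8. Add edge {4,8}.

Answer: 1 3
2 8
3 8
5 8
6 8
4 7
4 8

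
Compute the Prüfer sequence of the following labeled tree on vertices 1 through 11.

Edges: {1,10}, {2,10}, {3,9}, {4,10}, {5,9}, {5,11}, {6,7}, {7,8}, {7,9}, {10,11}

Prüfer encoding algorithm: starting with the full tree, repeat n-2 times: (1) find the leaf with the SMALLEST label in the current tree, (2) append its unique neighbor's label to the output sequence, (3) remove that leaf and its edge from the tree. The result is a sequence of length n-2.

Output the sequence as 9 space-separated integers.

Answer: 10 10 9 10 7 7 9 5 11

Derivation:
Step 1: leaves = {1,2,3,4,6,8}. Remove smallest leaf 1, emit neighbor 10.
Step 2: leaves = {2,3,4,6,8}. Remove smallest leaf 2, emit neighbor 10.
Step 3: leaves = {3,4,6,8}. Remove smallest leaf 3, emit neighbor 9.
Step 4: leaves = {4,6,8}. Remove smallest leaf 4, emit neighbor 10.
Step 5: leaves = {6,8,10}. Remove smallest leaf 6, emit neighbor 7.
Step 6: leaves = {8,10}. Remove smallest leaf 8, emit neighbor 7.
Step 7: leaves = {7,10}. Remove smallest leaf 7, emit neighbor 9.
Step 8: leaves = {9,10}. Remove smallest leaf 9, emit neighbor 5.
Step 9: leaves = {5,10}. Remove smallest leaf 5, emit neighbor 11.
Done: 2 vertices remain (10, 11). Sequence = [10 10 9 10 7 7 9 5 11]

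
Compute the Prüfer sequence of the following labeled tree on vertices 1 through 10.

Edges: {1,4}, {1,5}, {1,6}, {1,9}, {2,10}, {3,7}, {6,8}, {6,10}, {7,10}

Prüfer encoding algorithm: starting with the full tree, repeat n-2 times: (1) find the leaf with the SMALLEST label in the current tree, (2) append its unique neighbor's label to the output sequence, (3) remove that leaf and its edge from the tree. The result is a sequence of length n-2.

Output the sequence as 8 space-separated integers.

Step 1: leaves = {2,3,4,5,8,9}. Remove smallest leaf 2, emit neighbor 10.
Step 2: leaves = {3,4,5,8,9}. Remove smallest leaf 3, emit neighbor 7.
Step 3: leaves = {4,5,7,8,9}. Remove smallest leaf 4, emit neighbor 1.
Step 4: leaves = {5,7,8,9}. Remove smallest leaf 5, emit neighbor 1.
Step 5: leaves = {7,8,9}. Remove smallest leaf 7, emit neighbor 10.
Step 6: leaves = {8,9,10}. Remove smallest leaf 8, emit neighbor 6.
Step 7: leaves = {9,10}. Remove smallest leaf 9, emit neighbor 1.
Step 8: leaves = {1,10}. Remove smallest leaf 1, emit neighbor 6.
Done: 2 vertices remain (6, 10). Sequence = [10 7 1 1 10 6 1 6]

Answer: 10 7 1 1 10 6 1 6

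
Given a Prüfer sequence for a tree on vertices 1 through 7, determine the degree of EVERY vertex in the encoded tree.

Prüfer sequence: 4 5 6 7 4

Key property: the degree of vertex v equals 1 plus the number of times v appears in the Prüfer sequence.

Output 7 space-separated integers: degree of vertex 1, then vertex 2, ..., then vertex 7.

Answer: 1 1 1 3 2 2 2

Derivation:
p_1 = 4: count[4] becomes 1
p_2 = 5: count[5] becomes 1
p_3 = 6: count[6] becomes 1
p_4 = 7: count[7] becomes 1
p_5 = 4: count[4] becomes 2
Degrees (1 + count): deg[1]=1+0=1, deg[2]=1+0=1, deg[3]=1+0=1, deg[4]=1+2=3, deg[5]=1+1=2, deg[6]=1+1=2, deg[7]=1+1=2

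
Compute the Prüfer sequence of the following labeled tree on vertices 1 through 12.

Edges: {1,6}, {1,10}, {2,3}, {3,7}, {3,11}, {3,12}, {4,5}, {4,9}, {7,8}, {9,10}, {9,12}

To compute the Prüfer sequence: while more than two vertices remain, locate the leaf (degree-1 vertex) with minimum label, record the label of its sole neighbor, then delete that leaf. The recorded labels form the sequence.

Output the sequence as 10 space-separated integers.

Step 1: leaves = {2,5,6,8,11}. Remove smallest leaf 2, emit neighbor 3.
Step 2: leaves = {5,6,8,11}. Remove smallest leaf 5, emit neighbor 4.
Step 3: leaves = {4,6,8,11}. Remove smallest leaf 4, emit neighbor 9.
Step 4: leaves = {6,8,11}. Remove smallest leaf 6, emit neighbor 1.
Step 5: leaves = {1,8,11}. Remove smallest leaf 1, emit neighbor 10.
Step 6: leaves = {8,10,11}. Remove smallest leaf 8, emit neighbor 7.
Step 7: leaves = {7,10,11}. Remove smallest leaf 7, emit neighbor 3.
Step 8: leaves = {10,11}. Remove smallest leaf 10, emit neighbor 9.
Step 9: leaves = {9,11}. Remove smallest leaf 9, emit neighbor 12.
Step 10: leaves = {11,12}. Remove smallest leaf 11, emit neighbor 3.
Done: 2 vertices remain (3, 12). Sequence = [3 4 9 1 10 7 3 9 12 3]

Answer: 3 4 9 1 10 7 3 9 12 3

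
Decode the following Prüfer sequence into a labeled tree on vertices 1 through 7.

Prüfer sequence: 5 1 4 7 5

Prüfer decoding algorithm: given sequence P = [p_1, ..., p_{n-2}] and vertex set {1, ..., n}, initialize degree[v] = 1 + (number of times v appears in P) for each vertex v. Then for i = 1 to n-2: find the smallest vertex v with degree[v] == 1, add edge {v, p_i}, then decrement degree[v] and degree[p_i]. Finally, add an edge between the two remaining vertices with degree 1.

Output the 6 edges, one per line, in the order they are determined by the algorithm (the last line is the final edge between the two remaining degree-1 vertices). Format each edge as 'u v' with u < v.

Initial degrees: {1:2, 2:1, 3:1, 4:2, 5:3, 6:1, 7:2}
Step 1: smallest deg-1 vertex = 2, p_1 = 5. Add edge {2,5}. Now deg[2]=0, deg[5]=2.
Step 2: smallest deg-1 vertex = 3, p_2 = 1. Add edge {1,3}. Now deg[3]=0, deg[1]=1.
Step 3: smallest deg-1 vertex = 1, p_3 = 4. Add edge {1,4}. Now deg[1]=0, deg[4]=1.
Step 4: smallest deg-1 vertex = 4, p_4 = 7. Add edge {4,7}. Now deg[4]=0, deg[7]=1.
Step 5: smallest deg-1 vertex = 6, p_5 = 5. Add edge {5,6}. Now deg[6]=0, deg[5]=1.
Final: two remaining deg-1 vertices are 5, 7. Add edge {5,7}.

Answer: 2 5
1 3
1 4
4 7
5 6
5 7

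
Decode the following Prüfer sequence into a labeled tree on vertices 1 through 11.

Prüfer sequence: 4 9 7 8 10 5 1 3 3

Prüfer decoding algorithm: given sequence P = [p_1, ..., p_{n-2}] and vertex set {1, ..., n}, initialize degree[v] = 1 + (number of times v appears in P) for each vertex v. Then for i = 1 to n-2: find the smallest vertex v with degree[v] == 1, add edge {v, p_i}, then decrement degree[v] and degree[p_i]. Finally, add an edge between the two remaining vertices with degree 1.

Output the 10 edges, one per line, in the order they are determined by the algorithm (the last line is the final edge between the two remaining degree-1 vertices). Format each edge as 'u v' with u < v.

Initial degrees: {1:2, 2:1, 3:3, 4:2, 5:2, 6:1, 7:2, 8:2, 9:2, 10:2, 11:1}
Step 1: smallest deg-1 vertex = 2, p_1 = 4. Add edge {2,4}. Now deg[2]=0, deg[4]=1.
Step 2: smallest deg-1 vertex = 4, p_2 = 9. Add edge {4,9}. Now deg[4]=0, deg[9]=1.
Step 3: smallest deg-1 vertex = 6, p_3 = 7. Add edge {6,7}. Now deg[6]=0, deg[7]=1.
Step 4: smallest deg-1 vertex = 7, p_4 = 8. Add edge {7,8}. Now deg[7]=0, deg[8]=1.
Step 5: smallest deg-1 vertex = 8, p_5 = 10. Add edge {8,10}. Now deg[8]=0, deg[10]=1.
Step 6: smallest deg-1 vertex = 9, p_6 = 5. Add edge {5,9}. Now deg[9]=0, deg[5]=1.
Step 7: smallest deg-1 vertex = 5, p_7 = 1. Add edge {1,5}. Now deg[5]=0, deg[1]=1.
Step 8: smallest deg-1 vertex = 1, p_8 = 3. Add edge {1,3}. Now deg[1]=0, deg[3]=2.
Step 9: smallest deg-1 vertex = 10, p_9 = 3. Add edge {3,10}. Now deg[10]=0, deg[3]=1.
Final: two remaining deg-1 vertices are 3, 11. Add edge {3,11}.

Answer: 2 4
4 9
6 7
7 8
8 10
5 9
1 5
1 3
3 10
3 11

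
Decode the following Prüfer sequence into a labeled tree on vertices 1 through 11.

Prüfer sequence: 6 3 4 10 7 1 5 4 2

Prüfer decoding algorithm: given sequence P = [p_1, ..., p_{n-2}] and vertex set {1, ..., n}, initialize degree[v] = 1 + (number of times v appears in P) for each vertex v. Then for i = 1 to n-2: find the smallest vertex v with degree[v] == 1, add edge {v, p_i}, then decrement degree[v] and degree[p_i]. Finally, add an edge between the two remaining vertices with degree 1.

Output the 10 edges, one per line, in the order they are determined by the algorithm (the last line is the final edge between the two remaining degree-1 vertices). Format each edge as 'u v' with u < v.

Initial degrees: {1:2, 2:2, 3:2, 4:3, 5:2, 6:2, 7:2, 8:1, 9:1, 10:2, 11:1}
Step 1: smallest deg-1 vertex = 8, p_1 = 6. Add edge {6,8}. Now deg[8]=0, deg[6]=1.
Step 2: smallest deg-1 vertex = 6, p_2 = 3. Add edge {3,6}. Now deg[6]=0, deg[3]=1.
Step 3: smallest deg-1 vertex = 3, p_3 = 4. Add edge {3,4}. Now deg[3]=0, deg[4]=2.
Step 4: smallest deg-1 vertex = 9, p_4 = 10. Add edge {9,10}. Now deg[9]=0, deg[10]=1.
Step 5: smallest deg-1 vertex = 10, p_5 = 7. Add edge {7,10}. Now deg[10]=0, deg[7]=1.
Step 6: smallest deg-1 vertex = 7, p_6 = 1. Add edge {1,7}. Now deg[7]=0, deg[1]=1.
Step 7: smallest deg-1 vertex = 1, p_7 = 5. Add edge {1,5}. Now deg[1]=0, deg[5]=1.
Step 8: smallest deg-1 vertex = 5, p_8 = 4. Add edge {4,5}. Now deg[5]=0, deg[4]=1.
Step 9: smallest deg-1 vertex = 4, p_9 = 2. Add edge {2,4}. Now deg[4]=0, deg[2]=1.
Final: two remaining deg-1 vertices are 2, 11. Add edge {2,11}.

Answer: 6 8
3 6
3 4
9 10
7 10
1 7
1 5
4 5
2 4
2 11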